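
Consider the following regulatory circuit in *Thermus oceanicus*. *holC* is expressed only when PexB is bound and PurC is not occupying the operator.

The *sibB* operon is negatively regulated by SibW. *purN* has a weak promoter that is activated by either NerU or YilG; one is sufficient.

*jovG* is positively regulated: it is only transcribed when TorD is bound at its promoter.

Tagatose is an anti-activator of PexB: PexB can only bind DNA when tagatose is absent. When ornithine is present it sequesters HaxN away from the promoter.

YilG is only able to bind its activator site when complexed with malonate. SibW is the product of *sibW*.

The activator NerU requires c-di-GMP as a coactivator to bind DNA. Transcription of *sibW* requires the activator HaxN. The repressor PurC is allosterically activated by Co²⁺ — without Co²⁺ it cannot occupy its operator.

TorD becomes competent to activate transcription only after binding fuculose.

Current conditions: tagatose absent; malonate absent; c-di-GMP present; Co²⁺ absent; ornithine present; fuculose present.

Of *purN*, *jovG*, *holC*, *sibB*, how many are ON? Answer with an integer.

c-di-GMP is present, so NerU is active.
Malonate is absent, so YilG is inactive.
Activator NerU is present, so *purN* is transcribed.
→ *purN* is ON.
Fuculose is present, so TorD is active.
No repressor is bound and TorD is active, so *jovG* is transcribed.
→ *jovG* is ON.
Tagatose is absent, so PexB is active.
Co²⁺ is absent, so PurC is inactive.
No repressor is bound and PexB is active, so *holC* is transcribed.
→ *holC* is ON.
Ornithine is present, so HaxN is inactive.
Required activator HaxN is absent, so *sibW* is not transcribed.
So SibW is not produced.
With no repressor bound, *sibB* is transcribed.
→ *sibB* is ON.
4 of the 4 genes are transcribed.

4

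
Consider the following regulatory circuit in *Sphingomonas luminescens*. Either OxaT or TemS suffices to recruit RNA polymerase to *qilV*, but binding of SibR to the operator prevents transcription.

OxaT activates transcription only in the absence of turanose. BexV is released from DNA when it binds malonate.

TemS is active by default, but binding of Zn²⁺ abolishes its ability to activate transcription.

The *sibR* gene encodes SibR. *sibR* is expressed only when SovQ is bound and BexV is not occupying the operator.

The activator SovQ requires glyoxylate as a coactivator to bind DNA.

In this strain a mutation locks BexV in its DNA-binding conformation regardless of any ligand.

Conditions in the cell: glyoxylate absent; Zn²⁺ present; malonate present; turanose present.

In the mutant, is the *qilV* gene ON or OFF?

Glyoxylate is absent, so SovQ is inactive.
BexV is constitutively active in this strain.
With repressor BexV bound, *sibR* is not transcribed.
So SibR is not produced.
Turanose is present, so OxaT is inactive.
Zn²⁺ is present, so TemS is inactive.
No activator is available at the *qilV* promoter, so *qilV* is not transcribed.

OFF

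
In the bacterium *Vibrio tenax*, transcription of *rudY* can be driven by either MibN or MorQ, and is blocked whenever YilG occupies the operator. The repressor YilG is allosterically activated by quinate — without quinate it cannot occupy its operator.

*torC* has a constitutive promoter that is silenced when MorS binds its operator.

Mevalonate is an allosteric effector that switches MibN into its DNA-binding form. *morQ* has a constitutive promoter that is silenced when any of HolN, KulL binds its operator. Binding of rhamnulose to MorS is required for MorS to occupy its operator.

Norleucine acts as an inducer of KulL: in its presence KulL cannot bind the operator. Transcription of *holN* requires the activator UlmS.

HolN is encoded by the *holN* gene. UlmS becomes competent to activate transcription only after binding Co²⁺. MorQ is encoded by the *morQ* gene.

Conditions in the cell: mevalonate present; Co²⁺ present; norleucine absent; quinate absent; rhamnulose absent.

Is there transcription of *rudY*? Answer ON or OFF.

ON

Mevalonate is present, so MibN is active.
Quinate is absent, so YilG is inactive.
Co²⁺ is present, so UlmS is active.
No repressor is bound and UlmS is active, so *holN* is transcribed.
So HolN is produced and active.
Norleucine is absent, so KulL is active.
With repressor HolN bound, *morQ* is not transcribed.
So MorQ is not produced.
Activator MibN is present, so *rudY* is transcribed.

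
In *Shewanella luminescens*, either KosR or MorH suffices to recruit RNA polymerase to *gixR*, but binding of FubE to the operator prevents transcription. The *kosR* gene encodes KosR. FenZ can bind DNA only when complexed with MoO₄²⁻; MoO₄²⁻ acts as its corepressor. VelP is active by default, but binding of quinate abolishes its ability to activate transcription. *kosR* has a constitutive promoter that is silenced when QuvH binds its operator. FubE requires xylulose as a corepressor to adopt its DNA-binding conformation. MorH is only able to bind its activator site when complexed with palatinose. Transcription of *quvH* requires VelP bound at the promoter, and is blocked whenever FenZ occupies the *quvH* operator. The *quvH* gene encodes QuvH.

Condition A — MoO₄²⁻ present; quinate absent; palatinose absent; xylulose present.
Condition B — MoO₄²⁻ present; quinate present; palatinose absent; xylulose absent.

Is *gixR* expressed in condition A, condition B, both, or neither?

B only

Condition A:
MoO₄²⁻ is present, so FenZ is active.
Quinate is absent, so VelP is active.
With repressor FenZ bound, *quvH* is not transcribed.
So QuvH is not produced.
With no repressor bound, *kosR* is transcribed.
So KosR is produced and active.
Palatinose is absent, so MorH is inactive.
Xylulose is present, so FubE is active.
With repressor FubE bound, *gixR* is not transcribed.
→ *gixR* is OFF in A.
Condition B:
MoO₄²⁻ is present, so FenZ is active.
Quinate is present, so VelP is inactive.
With repressor FenZ bound, *quvH* is not transcribed.
So QuvH is not produced.
With no repressor bound, *kosR* is transcribed.
So KosR is produced and active.
Palatinose is absent, so MorH is inactive.
Xylulose is absent, so FubE is inactive.
Activator KosR is present, so *gixR* is transcribed.
→ *gixR* is ON in B.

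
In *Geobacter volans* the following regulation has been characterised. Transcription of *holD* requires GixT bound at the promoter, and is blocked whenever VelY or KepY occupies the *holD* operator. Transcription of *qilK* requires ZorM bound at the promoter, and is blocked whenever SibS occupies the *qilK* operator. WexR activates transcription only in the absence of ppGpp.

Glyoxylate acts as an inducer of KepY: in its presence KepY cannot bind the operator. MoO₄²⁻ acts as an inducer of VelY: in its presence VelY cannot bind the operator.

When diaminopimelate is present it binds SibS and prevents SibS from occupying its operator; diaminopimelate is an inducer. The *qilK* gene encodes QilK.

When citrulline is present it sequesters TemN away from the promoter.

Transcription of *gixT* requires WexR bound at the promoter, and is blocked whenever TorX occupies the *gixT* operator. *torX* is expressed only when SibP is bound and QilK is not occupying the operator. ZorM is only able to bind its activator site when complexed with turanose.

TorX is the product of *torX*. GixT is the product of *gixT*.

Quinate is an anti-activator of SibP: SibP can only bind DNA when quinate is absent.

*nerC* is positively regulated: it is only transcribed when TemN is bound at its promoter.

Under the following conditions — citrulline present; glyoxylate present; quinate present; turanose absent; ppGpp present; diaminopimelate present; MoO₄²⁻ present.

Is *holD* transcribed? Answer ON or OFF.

MoO₄²⁻ is present, so VelY is inactive.
Glyoxylate is present, so KepY is inactive.
ppGpp is present, so WexR is inactive.
Turanose is absent, so ZorM is inactive.
Diaminopimelate is present, so SibS is inactive.
Required activator ZorM is absent, so *qilK* is not transcribed.
So QilK is not produced.
Quinate is present, so SibP is inactive.
Required activator SibP is absent, so *torX* is not transcribed.
So TorX is not produced.
Required activator WexR is absent, so *gixT* is not transcribed.
So GixT is not produced.
Required activator GixT is absent, so *holD* is not transcribed.

OFF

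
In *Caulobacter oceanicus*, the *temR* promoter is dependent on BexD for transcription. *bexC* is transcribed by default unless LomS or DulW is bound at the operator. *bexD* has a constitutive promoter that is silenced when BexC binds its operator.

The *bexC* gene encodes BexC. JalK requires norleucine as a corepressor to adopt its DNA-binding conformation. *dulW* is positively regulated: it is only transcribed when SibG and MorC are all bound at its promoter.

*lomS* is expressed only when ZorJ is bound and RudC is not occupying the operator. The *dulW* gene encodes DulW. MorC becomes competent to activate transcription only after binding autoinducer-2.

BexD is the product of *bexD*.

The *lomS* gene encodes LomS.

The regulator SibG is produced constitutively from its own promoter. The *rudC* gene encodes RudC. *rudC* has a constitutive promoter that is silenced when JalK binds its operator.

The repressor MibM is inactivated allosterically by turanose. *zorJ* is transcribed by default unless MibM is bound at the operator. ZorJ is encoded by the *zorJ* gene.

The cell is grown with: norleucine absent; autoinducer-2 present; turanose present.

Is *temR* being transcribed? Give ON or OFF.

Turanose is present, so MibM is inactive.
With no repressor bound, *zorJ* is transcribed.
So ZorJ is produced and active.
Norleucine is absent, so JalK is inactive.
With no repressor bound, *rudC* is transcribed.
So RudC is produced and active.
With repressor RudC bound, *lomS* is not transcribed.
So LomS is not produced.
SibG is produced constitutively and is active.
Autoinducer-2 is present, so MorC is active.
No repressor is bound and SibG and MorC are active, so *dulW* is transcribed.
So DulW is produced and active.
With repressor DulW bound, *bexC* is not transcribed.
So BexC is not produced.
With no repressor bound, *bexD* is transcribed.
So BexD is produced and active.
No repressor is bound and BexD is active, so *temR* is transcribed.

ON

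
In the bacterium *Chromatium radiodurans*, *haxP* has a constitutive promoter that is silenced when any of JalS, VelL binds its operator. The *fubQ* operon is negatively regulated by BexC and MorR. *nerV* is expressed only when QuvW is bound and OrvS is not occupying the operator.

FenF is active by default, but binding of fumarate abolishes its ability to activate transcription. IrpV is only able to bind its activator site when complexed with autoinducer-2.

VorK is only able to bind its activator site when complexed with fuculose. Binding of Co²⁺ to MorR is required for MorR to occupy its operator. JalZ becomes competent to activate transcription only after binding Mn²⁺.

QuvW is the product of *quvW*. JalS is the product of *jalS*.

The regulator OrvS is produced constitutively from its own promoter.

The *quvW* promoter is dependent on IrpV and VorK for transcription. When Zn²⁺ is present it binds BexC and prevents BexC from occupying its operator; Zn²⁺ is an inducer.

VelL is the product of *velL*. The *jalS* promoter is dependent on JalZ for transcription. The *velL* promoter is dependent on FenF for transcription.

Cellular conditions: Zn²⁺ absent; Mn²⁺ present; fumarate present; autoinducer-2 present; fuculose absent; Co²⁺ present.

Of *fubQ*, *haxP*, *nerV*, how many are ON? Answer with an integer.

0

Zn²⁺ is absent, so BexC is active.
Co²⁺ is present, so MorR is active.
With repressor BexC bound, *fubQ* is not transcribed.
→ *fubQ* is OFF.
Mn²⁺ is present, so JalZ is active.
No repressor is bound and JalZ is active, so *jalS* is transcribed.
So JalS is produced and active.
Fumarate is present, so FenF is inactive.
Required activator FenF is absent, so *velL* is not transcribed.
So VelL is not produced.
With repressor JalS bound, *haxP* is not transcribed.
→ *haxP* is OFF.
OrvS is produced constitutively and is active.
Autoinducer-2 is present, so IrpV is active.
Fuculose is absent, so VorK is inactive.
Required activator VorK is absent, so *quvW* is not transcribed.
So QuvW is not produced.
With repressor OrvS bound, *nerV* is not transcribed.
→ *nerV* is OFF.
0 of the 3 genes are transcribed.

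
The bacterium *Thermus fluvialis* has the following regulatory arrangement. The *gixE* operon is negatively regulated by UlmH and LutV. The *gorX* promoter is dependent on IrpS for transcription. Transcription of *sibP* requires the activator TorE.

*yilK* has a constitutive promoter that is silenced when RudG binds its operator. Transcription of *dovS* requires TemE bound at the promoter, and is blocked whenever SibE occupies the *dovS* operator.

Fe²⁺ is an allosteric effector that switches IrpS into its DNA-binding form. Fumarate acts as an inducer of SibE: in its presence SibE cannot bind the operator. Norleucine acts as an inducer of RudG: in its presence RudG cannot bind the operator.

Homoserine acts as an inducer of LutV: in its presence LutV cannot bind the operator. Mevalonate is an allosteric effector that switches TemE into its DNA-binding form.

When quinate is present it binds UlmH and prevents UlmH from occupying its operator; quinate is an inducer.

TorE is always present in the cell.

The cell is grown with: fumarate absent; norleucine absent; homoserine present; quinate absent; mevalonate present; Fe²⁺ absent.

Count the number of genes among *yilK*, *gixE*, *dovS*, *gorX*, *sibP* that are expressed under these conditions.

1

Norleucine is absent, so RudG is active.
With repressor RudG bound, *yilK* is not transcribed.
→ *yilK* is OFF.
Quinate is absent, so UlmH is active.
Homoserine is present, so LutV is inactive.
With repressor UlmH bound, *gixE* is not transcribed.
→ *gixE* is OFF.
Mevalonate is present, so TemE is active.
Fumarate is absent, so SibE is active.
With repressor SibE bound, *dovS* is not transcribed.
→ *dovS* is OFF.
Fe²⁺ is absent, so IrpS is inactive.
Required activator IrpS is absent, so *gorX* is not transcribed.
→ *gorX* is OFF.
TorE is produced constitutively and is active.
No repressor is bound and TorE is active, so *sibP* is transcribed.
→ *sibP* is ON.
1 of the 5 genes is transcribed.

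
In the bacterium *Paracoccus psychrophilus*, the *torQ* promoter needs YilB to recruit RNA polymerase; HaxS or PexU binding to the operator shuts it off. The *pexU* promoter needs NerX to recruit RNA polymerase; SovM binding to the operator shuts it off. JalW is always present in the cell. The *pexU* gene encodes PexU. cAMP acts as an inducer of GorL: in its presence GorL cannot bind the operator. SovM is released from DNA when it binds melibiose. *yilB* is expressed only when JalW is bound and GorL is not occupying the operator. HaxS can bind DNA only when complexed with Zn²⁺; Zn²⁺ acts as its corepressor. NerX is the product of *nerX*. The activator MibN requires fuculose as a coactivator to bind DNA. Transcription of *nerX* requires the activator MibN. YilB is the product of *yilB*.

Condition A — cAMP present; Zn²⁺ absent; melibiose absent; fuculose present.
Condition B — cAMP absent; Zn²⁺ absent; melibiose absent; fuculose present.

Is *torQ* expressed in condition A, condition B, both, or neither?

Condition A:
JalW is produced constitutively and is active.
cAMP is present, so GorL is inactive.
No repressor is bound and JalW is active, so *yilB* is transcribed.
So YilB is produced and active.
Zn²⁺ is absent, so HaxS is inactive.
Melibiose is absent, so SovM is active.
Fuculose is present, so MibN is active.
No repressor is bound and MibN is active, so *nerX* is transcribed.
So NerX is produced and active.
With repressor SovM bound, *pexU* is not transcribed.
So PexU is not produced.
No repressor is bound and YilB is active, so *torQ* is transcribed.
→ *torQ* is ON in A.
Condition B:
JalW is produced constitutively and is active.
cAMP is absent, so GorL is active.
With repressor GorL bound, *yilB* is not transcribed.
So YilB is not produced.
Zn²⁺ is absent, so HaxS is inactive.
Melibiose is absent, so SovM is active.
Fuculose is present, so MibN is active.
No repressor is bound and MibN is active, so *nerX* is transcribed.
So NerX is produced and active.
With repressor SovM bound, *pexU* is not transcribed.
So PexU is not produced.
Required activator YilB is absent, so *torQ* is not transcribed.
→ *torQ* is OFF in B.

A only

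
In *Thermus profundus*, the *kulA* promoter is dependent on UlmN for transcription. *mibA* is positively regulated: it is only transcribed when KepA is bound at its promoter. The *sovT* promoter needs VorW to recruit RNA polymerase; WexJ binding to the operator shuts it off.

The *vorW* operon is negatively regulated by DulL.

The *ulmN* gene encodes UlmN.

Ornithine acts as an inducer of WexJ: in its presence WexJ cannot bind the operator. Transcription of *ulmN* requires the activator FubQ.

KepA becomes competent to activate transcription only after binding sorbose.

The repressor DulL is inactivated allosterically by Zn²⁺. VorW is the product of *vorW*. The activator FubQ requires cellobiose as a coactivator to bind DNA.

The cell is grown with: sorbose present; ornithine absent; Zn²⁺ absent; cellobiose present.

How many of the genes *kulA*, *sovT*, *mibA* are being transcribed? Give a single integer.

2

Cellobiose is present, so FubQ is active.
No repressor is bound and FubQ is active, so *ulmN* is transcribed.
So UlmN is produced and active.
No repressor is bound and UlmN is active, so *kulA* is transcribed.
→ *kulA* is ON.
Zn²⁺ is absent, so DulL is active.
With repressor DulL bound, *vorW* is not transcribed.
So VorW is not produced.
Ornithine is absent, so WexJ is active.
With repressor WexJ bound, *sovT* is not transcribed.
→ *sovT* is OFF.
Sorbose is present, so KepA is active.
No repressor is bound and KepA is active, so *mibA* is transcribed.
→ *mibA* is ON.
2 of the 3 genes are transcribed.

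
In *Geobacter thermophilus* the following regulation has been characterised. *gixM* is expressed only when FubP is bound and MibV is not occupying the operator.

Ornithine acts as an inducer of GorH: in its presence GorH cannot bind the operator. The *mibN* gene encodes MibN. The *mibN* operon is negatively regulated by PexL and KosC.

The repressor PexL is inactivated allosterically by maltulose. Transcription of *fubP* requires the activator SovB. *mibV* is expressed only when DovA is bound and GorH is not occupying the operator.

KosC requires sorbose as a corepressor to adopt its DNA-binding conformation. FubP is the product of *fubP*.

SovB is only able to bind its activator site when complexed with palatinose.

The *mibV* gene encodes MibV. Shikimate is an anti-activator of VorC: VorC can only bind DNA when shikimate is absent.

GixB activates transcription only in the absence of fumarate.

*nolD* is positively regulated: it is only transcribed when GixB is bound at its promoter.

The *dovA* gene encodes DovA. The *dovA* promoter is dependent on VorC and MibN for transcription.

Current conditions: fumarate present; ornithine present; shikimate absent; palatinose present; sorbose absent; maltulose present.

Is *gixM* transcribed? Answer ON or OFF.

Ornithine is present, so GorH is inactive.
Shikimate is absent, so VorC is active.
Maltulose is present, so PexL is inactive.
Sorbose is absent, so KosC is inactive.
With no repressor bound, *mibN* is transcribed.
So MibN is produced and active.
No repressor is bound and VorC and MibN are active, so *dovA* is transcribed.
So DovA is produced and active.
No repressor is bound and DovA is active, so *mibV* is transcribed.
So MibV is produced and active.
Palatinose is present, so SovB is active.
No repressor is bound and SovB is active, so *fubP* is transcribed.
So FubP is produced and active.
With repressor MibV bound, *gixM* is not transcribed.

OFF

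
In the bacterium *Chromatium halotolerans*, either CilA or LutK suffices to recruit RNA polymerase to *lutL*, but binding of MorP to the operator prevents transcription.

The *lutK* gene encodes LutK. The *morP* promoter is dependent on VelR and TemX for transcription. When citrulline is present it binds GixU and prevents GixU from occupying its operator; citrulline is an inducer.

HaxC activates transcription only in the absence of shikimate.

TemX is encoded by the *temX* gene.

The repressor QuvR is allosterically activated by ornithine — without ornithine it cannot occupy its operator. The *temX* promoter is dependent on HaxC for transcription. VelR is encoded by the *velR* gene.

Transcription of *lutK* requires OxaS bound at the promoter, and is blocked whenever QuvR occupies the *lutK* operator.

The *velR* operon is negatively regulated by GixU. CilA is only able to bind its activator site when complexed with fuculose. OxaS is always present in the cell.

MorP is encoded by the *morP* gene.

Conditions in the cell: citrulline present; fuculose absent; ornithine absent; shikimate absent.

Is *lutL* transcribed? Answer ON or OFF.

Citrulline is present, so GixU is inactive.
With no repressor bound, *velR* is transcribed.
So VelR is produced and active.
Shikimate is absent, so HaxC is active.
No repressor is bound and HaxC is active, so *temX* is transcribed.
So TemX is produced and active.
No repressor is bound and VelR and TemX are active, so *morP* is transcribed.
So MorP is produced and active.
Fuculose is absent, so CilA is inactive.
OxaS is produced constitutively and is active.
Ornithine is absent, so QuvR is inactive.
No repressor is bound and OxaS is active, so *lutK* is transcribed.
So LutK is produced and active.
With repressor MorP bound, *lutL* is not transcribed.

OFF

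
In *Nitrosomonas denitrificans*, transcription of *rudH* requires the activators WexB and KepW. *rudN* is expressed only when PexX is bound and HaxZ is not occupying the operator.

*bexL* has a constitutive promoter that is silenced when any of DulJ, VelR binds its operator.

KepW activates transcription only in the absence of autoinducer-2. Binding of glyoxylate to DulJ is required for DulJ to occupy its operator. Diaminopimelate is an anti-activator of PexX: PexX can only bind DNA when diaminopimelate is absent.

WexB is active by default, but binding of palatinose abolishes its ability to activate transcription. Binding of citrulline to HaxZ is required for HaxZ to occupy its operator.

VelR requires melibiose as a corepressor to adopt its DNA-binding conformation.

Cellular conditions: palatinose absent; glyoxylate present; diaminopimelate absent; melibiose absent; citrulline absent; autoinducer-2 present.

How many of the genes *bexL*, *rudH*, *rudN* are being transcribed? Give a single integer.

1

Glyoxylate is present, so DulJ is active.
Melibiose is absent, so VelR is inactive.
With repressor DulJ bound, *bexL* is not transcribed.
→ *bexL* is OFF.
Palatinose is absent, so WexB is active.
Autoinducer-2 is present, so KepW is inactive.
Required activator KepW is absent, so *rudH* is not transcribed.
→ *rudH* is OFF.
Diaminopimelate is absent, so PexX is active.
Citrulline is absent, so HaxZ is inactive.
No repressor is bound and PexX is active, so *rudN* is transcribed.
→ *rudN* is ON.
1 of the 3 genes is transcribed.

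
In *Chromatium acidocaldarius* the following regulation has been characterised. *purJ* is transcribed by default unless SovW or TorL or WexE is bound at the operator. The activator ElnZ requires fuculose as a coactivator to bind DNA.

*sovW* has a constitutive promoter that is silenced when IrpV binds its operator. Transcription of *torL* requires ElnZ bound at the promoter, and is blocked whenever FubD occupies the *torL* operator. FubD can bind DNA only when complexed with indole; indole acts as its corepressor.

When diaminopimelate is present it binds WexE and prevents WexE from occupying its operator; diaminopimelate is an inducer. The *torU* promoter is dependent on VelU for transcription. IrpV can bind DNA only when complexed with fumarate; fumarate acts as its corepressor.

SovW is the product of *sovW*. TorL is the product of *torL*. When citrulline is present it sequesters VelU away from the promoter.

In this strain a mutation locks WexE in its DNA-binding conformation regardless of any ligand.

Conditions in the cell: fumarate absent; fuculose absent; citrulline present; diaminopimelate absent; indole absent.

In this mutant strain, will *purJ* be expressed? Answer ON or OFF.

Fumarate is absent, so IrpV is inactive.
With no repressor bound, *sovW* is transcribed.
So SovW is produced and active.
Indole is absent, so FubD is inactive.
Fuculose is absent, so ElnZ is inactive.
Required activator ElnZ is absent, so *torL* is not transcribed.
So TorL is not produced.
WexE is constitutively active in this strain.
With repressor SovW bound, *purJ* is not transcribed.

OFF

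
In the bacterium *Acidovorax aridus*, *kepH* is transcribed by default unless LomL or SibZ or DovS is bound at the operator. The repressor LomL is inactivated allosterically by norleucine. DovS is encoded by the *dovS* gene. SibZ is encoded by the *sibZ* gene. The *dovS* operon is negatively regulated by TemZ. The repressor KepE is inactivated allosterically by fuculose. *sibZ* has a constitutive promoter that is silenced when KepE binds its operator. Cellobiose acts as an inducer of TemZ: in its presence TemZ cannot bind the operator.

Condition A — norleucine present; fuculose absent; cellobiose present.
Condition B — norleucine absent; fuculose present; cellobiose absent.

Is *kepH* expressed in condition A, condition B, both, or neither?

Condition A:
Norleucine is present, so LomL is inactive.
Fuculose is absent, so KepE is active.
With repressor KepE bound, *sibZ* is not transcribed.
So SibZ is not produced.
Cellobiose is present, so TemZ is inactive.
With no repressor bound, *dovS* is transcribed.
So DovS is produced and active.
With repressor DovS bound, *kepH* is not transcribed.
→ *kepH* is OFF in A.
Condition B:
Norleucine is absent, so LomL is active.
Fuculose is present, so KepE is inactive.
With no repressor bound, *sibZ* is transcribed.
So SibZ is produced and active.
Cellobiose is absent, so TemZ is active.
With repressor TemZ bound, *dovS* is not transcribed.
So DovS is not produced.
With repressor LomL bound, *kepH* is not transcribed.
→ *kepH* is OFF in B.

neither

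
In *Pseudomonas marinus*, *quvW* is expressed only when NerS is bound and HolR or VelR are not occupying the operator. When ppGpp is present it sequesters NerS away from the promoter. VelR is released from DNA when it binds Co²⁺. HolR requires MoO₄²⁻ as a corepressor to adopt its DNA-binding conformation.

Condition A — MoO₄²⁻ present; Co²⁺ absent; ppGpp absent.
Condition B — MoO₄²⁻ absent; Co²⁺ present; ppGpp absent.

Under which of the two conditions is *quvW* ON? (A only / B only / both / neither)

Condition A:
MoO₄²⁻ is present, so HolR is active.
Co²⁺ is absent, so VelR is active.
ppGpp is absent, so NerS is active.
With repressor HolR bound, *quvW* is not transcribed.
→ *quvW* is OFF in A.
Condition B:
MoO₄²⁻ is absent, so HolR is inactive.
Co²⁺ is present, so VelR is inactive.
ppGpp is absent, so NerS is active.
No repressor is bound and NerS is active, so *quvW* is transcribed.
→ *quvW* is ON in B.

B only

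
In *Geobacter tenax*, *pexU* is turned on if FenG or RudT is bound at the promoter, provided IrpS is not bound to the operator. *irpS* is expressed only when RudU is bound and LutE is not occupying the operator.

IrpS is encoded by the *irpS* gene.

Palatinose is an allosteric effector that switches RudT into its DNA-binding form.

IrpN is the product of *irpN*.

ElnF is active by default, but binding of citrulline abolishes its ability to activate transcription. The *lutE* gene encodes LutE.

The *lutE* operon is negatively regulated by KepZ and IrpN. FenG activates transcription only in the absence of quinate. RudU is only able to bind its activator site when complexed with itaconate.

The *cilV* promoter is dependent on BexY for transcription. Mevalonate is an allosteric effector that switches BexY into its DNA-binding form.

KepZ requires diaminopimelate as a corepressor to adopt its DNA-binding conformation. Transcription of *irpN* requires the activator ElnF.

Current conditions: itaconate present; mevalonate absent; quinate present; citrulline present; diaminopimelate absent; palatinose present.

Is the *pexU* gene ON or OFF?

Quinate is present, so FenG is inactive.
Palatinose is present, so RudT is active.
Diaminopimelate is absent, so KepZ is inactive.
Citrulline is present, so ElnF is inactive.
Required activator ElnF is absent, so *irpN* is not transcribed.
So IrpN is not produced.
With no repressor bound, *lutE* is transcribed.
So LutE is produced and active.
Itaconate is present, so RudU is active.
With repressor LutE bound, *irpS* is not transcribed.
So IrpS is not produced.
Activator RudT is present, so *pexU* is transcribed.

ON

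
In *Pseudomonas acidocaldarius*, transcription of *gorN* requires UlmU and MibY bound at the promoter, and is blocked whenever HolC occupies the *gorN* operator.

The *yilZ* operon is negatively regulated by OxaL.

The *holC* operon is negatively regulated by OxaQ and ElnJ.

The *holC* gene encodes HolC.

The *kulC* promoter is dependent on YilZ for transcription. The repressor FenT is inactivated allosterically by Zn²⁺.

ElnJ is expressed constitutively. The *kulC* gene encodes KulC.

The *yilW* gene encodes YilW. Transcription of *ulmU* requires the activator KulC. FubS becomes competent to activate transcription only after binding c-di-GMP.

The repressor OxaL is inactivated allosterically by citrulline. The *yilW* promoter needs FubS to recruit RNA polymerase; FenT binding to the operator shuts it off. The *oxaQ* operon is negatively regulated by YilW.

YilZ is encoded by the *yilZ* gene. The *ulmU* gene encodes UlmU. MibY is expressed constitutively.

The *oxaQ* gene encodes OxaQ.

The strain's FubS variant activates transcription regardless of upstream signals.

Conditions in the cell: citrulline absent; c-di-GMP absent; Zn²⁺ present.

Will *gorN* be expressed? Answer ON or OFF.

Citrulline is absent, so OxaL is active.
With repressor OxaL bound, *yilZ* is not transcribed.
So YilZ is not produced.
Required activator YilZ is absent, so *kulC* is not transcribed.
So KulC is not produced.
Required activator KulC is absent, so *ulmU* is not transcribed.
So UlmU is not produced.
FubS is constitutively active in this strain.
Zn²⁺ is present, so FenT is inactive.
No repressor is bound and FubS is active, so *yilW* is transcribed.
So YilW is produced and active.
With repressor YilW bound, *oxaQ* is not transcribed.
So OxaQ is not produced.
ElnJ is produced constitutively and is active.
With repressor ElnJ bound, *holC* is not transcribed.
So HolC is not produced.
MibY is produced constitutively and is active.
Required activator UlmU is absent, so *gorN* is not transcribed.

OFF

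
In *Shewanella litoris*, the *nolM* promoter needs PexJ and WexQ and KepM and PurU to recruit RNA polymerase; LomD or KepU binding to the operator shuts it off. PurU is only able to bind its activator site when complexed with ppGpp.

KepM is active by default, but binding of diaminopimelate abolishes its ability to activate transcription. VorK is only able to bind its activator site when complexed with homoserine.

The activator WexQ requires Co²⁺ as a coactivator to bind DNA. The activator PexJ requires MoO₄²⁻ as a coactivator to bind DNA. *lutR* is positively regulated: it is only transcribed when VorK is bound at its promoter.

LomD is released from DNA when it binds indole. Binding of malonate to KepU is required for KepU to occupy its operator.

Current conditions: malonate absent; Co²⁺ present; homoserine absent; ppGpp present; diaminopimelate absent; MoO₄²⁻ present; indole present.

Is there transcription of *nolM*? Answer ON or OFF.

ON

MoO₄²⁻ is present, so PexJ is active.
Co²⁺ is present, so WexQ is active.
Indole is present, so LomD is inactive.
Diaminopimelate is absent, so KepM is active.
Malonate is absent, so KepU is inactive.
ppGpp is present, so PurU is active.
No repressor is bound and PexJ and WexQ and KepM and PurU are active, so *nolM* is transcribed.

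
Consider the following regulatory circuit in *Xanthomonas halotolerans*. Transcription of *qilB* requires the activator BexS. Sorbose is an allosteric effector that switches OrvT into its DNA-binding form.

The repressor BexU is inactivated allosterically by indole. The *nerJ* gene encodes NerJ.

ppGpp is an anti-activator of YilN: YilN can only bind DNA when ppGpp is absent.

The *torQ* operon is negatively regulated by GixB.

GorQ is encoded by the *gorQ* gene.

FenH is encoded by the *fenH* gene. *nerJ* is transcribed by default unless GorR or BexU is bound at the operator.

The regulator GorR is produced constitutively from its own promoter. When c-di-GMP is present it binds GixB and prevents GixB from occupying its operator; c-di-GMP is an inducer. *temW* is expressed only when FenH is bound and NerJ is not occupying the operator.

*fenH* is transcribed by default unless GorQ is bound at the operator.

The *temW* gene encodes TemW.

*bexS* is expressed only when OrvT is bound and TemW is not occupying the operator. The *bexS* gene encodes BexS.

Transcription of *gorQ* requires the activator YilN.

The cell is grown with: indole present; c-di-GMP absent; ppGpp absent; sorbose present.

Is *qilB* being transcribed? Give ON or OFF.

ppGpp is absent, so YilN is active.
No repressor is bound and YilN is active, so *gorQ* is transcribed.
So GorQ is produced and active.
With repressor GorQ bound, *fenH* is not transcribed.
So FenH is not produced.
GorR is produced constitutively and is active.
Indole is present, so BexU is inactive.
With repressor GorR bound, *nerJ* is not transcribed.
So NerJ is not produced.
Required activator FenH is absent, so *temW* is not transcribed.
So TemW is not produced.
Sorbose is present, so OrvT is active.
No repressor is bound and OrvT is active, so *bexS* is transcribed.
So BexS is produced and active.
No repressor is bound and BexS is active, so *qilB* is transcribed.

ON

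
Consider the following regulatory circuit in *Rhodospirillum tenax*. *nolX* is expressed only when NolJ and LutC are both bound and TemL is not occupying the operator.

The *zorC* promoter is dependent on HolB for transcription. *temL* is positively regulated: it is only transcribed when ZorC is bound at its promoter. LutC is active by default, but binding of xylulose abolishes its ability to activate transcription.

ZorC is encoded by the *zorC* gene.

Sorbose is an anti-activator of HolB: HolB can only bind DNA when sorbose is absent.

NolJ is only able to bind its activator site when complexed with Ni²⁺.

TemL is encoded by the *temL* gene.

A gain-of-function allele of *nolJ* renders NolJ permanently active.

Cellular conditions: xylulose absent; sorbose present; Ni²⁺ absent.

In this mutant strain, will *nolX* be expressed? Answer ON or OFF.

NolJ is constitutively active in this strain.
Sorbose is present, so HolB is inactive.
Required activator HolB is absent, so *zorC* is not transcribed.
So ZorC is not produced.
Required activator ZorC is absent, so *temL* is not transcribed.
So TemL is not produced.
Xylulose is absent, so LutC is active.
No repressor is bound and NolJ and LutC are active, so *nolX* is transcribed.

ON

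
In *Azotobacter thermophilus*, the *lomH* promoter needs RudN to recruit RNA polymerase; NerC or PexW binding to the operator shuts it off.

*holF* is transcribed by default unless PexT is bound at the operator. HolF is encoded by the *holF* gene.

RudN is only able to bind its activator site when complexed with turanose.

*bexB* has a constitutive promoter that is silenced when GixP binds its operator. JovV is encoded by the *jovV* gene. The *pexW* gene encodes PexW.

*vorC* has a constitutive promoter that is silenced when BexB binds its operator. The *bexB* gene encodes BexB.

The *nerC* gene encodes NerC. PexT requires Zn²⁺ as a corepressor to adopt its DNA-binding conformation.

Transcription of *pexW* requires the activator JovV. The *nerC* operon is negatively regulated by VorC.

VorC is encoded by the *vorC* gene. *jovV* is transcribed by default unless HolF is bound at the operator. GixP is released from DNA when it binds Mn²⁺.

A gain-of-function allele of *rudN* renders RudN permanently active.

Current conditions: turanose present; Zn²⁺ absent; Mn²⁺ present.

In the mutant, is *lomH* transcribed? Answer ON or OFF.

OFF

RudN is constitutively active in this strain.
Mn²⁺ is present, so GixP is inactive.
With no repressor bound, *bexB* is transcribed.
So BexB is produced and active.
With repressor BexB bound, *vorC* is not transcribed.
So VorC is not produced.
With no repressor bound, *nerC* is transcribed.
So NerC is produced and active.
Zn²⁺ is absent, so PexT is inactive.
With no repressor bound, *holF* is transcribed.
So HolF is produced and active.
With repressor HolF bound, *jovV* is not transcribed.
So JovV is not produced.
Required activator JovV is absent, so *pexW* is not transcribed.
So PexW is not produced.
With repressor NerC bound, *lomH* is not transcribed.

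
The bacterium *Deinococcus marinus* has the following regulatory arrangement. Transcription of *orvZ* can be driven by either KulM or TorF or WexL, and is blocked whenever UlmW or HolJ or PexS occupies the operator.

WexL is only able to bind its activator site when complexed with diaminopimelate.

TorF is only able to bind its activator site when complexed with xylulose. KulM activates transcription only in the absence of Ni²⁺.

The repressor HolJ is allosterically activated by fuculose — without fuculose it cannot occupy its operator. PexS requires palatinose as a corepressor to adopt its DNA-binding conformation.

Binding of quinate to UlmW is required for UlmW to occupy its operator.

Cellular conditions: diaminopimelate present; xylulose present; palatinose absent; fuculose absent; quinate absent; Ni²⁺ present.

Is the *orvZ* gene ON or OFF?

Ni²⁺ is present, so KulM is inactive.
Quinate is absent, so UlmW is inactive.
Xylulose is present, so TorF is active.
Fuculose is absent, so HolJ is inactive.
Palatinose is absent, so PexS is inactive.
Diaminopimelate is present, so WexL is active.
Activator TorF is present, so *orvZ* is transcribed.

ON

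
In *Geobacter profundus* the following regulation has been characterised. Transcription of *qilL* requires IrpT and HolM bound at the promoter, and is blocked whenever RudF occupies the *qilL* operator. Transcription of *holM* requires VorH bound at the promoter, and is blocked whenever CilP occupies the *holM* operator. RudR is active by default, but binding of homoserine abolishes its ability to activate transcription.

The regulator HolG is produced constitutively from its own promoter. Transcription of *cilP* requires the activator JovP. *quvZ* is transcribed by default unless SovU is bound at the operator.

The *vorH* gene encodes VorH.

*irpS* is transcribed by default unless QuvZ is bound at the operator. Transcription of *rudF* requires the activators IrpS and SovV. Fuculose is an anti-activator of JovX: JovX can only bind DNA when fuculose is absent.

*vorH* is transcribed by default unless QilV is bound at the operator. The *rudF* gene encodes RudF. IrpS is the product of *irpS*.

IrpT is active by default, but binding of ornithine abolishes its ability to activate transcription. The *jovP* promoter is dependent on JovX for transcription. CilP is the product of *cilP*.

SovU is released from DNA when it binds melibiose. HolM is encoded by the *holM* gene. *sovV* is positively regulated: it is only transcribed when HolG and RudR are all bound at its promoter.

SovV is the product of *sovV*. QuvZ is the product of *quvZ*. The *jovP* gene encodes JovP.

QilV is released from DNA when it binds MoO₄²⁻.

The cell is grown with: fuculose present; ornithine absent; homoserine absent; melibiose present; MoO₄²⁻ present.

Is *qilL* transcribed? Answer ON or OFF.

ON

Ornithine is absent, so IrpT is active.
Melibiose is present, so SovU is inactive.
With no repressor bound, *quvZ* is transcribed.
So QuvZ is produced and active.
With repressor QuvZ bound, *irpS* is not transcribed.
So IrpS is not produced.
HolG is produced constitutively and is active.
Homoserine is absent, so RudR is active.
No repressor is bound and HolG and RudR are active, so *sovV* is transcribed.
So SovV is produced and active.
Required activator IrpS is absent, so *rudF* is not transcribed.
So RudF is not produced.
Fuculose is present, so JovX is inactive.
Required activator JovX is absent, so *jovP* is not transcribed.
So JovP is not produced.
Required activator JovP is absent, so *cilP* is not transcribed.
So CilP is not produced.
MoO₄²⁻ is present, so QilV is inactive.
With no repressor bound, *vorH* is transcribed.
So VorH is produced and active.
No repressor is bound and VorH is active, so *holM* is transcribed.
So HolM is produced and active.
No repressor is bound and IrpT and HolM are active, so *qilL* is transcribed.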